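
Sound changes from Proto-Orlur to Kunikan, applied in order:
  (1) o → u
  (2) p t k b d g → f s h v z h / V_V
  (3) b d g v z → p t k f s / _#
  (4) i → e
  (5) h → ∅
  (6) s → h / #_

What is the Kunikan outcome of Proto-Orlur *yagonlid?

Kunikan: *yagonlid > yagunlid > yahunlid > yahunlit > yahunlet > yaunlet  (by vowel merger, intervocalic lenition, final devoicing, vowel merger, h-loss)

yaunlet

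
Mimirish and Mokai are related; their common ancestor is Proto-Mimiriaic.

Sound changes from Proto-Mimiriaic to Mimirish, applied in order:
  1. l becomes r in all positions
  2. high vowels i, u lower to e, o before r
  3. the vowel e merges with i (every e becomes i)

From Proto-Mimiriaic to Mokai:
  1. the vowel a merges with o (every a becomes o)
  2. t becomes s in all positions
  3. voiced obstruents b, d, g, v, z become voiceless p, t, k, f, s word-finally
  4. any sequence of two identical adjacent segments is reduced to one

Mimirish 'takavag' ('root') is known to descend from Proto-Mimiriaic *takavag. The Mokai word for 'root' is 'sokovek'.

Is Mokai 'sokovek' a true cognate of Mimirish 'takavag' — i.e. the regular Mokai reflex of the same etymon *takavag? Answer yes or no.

Derive the expected Mokai reflex of *takavag:
Mokai: *takavag > tokovog > sokovog > sokovok  (by vowel merger, unconditioned shift, final devoicing)
The regular Mokai reflex would be 'sokovok', but the attested form is 'sokovek'. The correspondence is irregular, so they are not cognates (the Mokai form has a different source).

no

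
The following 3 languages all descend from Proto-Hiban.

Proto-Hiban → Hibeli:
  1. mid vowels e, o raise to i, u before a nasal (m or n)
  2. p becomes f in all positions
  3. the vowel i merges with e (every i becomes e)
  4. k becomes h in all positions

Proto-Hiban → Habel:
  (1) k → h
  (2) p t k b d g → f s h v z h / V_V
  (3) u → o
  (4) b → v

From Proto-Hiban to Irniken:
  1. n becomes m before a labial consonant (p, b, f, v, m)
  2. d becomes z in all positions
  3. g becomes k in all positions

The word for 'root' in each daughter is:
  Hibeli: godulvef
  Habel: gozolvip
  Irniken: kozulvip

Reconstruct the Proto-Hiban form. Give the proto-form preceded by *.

Position 3: Hibeli has d, Habel has z, Irniken has z. Hibeli preserves d here (none of its changes turn any other segment into d), so the proto-segment is *d.
Position 4: Hibeli has u, Habel has o, Irniken has u. Irniken preserves u here (none of its changes turn any other segment into u), so the proto-segment is *u.
Continuing position by position gives *godulvip; check it forward:
Hibeli: *godulvip
  godulvip (rule 1 does not apply)
  godulvip → godulvif   [unconditioned shift]
  godulvif → godulvef   [vowel merger]
  godulvef (rule 4 does not apply)
  giving Hibeli godulvef.
Habel: *godulvip > gozulvip > gozolvip  (by intervocalic lenition, vowel merger)
Irniken: *godulvip
  godulvip (rule 1 does not apply)
  godulvip → gozulvip   [unconditioned shift]
  gozulvip → kozulvip   [unconditioned shift]
  giving Irniken kozulvip.
Only *godulvip yields all of Hibeli godulvef, Habel gozolvip, Irniken kozulvip.

*godulvip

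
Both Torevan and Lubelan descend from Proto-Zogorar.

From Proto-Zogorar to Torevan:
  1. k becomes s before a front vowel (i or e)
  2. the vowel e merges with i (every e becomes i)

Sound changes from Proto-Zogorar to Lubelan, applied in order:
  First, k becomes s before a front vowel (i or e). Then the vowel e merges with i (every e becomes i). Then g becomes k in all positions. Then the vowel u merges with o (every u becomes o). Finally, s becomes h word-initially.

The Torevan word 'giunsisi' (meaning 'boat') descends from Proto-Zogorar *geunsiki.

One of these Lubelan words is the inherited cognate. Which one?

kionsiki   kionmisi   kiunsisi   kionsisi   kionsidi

Lubelan: *geunsiki
  geunsiki → geunsisi   [palatalisation]
  geunsisi → giunsisi   [vowel merger]
  giunsisi → kiunsisi   [unconditioned shift]
  kiunsisi → kionsisi   [vowel merger]
  kionsisi (rule 5 does not apply)
  giving Lubelan kionsisi.

kionsisi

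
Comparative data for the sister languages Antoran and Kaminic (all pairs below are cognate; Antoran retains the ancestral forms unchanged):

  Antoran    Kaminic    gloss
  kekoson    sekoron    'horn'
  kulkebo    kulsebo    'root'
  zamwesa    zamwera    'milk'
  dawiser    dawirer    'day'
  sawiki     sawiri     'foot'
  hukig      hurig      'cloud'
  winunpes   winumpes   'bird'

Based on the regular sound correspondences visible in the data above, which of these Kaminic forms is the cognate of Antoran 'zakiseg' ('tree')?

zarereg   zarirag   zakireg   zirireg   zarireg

zarireg

sawiki ~ sawiri, hukig ~ hurig — Antoran k corresponds to Kaminic r between vowels (before a front vowel).
dawiser ~ dawirer — Antoran s corresponds to Kaminic r between vowels (before a front vowel).
Applying these to Antoran 'zakiseg':
  zakiseg → zariseg   (k→r between vowels (before a front vowel))
  zariseg → zarireg   (s→r between vowels (before a front vowel))
So the Kaminic cognate is 'zarireg'.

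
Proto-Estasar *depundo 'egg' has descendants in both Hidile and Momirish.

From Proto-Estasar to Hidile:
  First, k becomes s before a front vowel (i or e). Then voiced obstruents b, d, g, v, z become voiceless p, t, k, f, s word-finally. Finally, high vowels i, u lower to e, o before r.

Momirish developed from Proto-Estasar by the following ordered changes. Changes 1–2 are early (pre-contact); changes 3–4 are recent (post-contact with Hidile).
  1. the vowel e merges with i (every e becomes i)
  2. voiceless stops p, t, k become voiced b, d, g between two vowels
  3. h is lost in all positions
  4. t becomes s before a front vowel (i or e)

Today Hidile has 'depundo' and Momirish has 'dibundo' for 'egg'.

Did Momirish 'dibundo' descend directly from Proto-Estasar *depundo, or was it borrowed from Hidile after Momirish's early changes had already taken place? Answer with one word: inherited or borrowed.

If inherited, *depundo would pass through all of Momirish's changes:
Momirish: *depundo > dipundo > dibundo  (by vowel merger, intervocalic voicing)
If borrowed from Hidile 'depundo' after the early changes, it would undergo only the recent ones:
  rule 3 (h-loss): no change (depundo)
  rule 4 (palatalisation): no change (depundo)
  ⇒ as a loan: depundo
Momirish 'dibundo' matches the inherited outcome exactly, so it is an inherited cognate, not a loan.

inherited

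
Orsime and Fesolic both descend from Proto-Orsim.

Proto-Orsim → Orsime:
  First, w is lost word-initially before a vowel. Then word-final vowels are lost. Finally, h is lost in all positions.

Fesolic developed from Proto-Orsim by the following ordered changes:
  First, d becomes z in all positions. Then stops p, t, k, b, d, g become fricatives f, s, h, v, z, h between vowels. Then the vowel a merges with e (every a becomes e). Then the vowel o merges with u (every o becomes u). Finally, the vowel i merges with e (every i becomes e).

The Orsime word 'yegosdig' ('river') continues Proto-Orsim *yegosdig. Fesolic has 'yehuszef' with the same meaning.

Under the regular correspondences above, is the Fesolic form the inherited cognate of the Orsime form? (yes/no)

no

Derive the expected Fesolic reflex of *yegosdig:
Fesolic: *yegosdig > yegoszig > yehoszig > yehuszig > yehuszeg  (by unconditioned shift, intervocalic lenition, vowel merger, vowel merger)
The regular Fesolic reflex would be 'yehuszeg', but the attested form is 'yehuszef'. The correspondence is irregular, so they are not cognates (the Fesolic form has a different source).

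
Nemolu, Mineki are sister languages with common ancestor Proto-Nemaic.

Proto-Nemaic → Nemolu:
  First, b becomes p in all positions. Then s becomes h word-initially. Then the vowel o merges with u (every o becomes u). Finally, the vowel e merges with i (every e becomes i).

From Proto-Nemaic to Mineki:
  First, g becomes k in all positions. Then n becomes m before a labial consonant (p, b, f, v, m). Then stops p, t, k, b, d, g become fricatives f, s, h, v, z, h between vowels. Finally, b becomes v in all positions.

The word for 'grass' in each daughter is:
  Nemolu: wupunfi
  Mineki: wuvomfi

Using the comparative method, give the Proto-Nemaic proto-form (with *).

Position 5: Nemolu has n, Mineki has m. Nemolu preserves n here (none of its changes turn any other segment into n), so the proto-segment is *n.
Position 3: Nemolu has p, Mineki has v. Taking the neighbouring segments as reconstructed: Nemolu p could go back to *p or *b; Mineki v could go back to *b or *v — the one source consistent with every daughter is *b.
Continuing position by position gives *wubonfi; check it forward:
Nemolu: start from *wubonfi.
  rule 1 (unconditioned shift): wubonfi → wuponfi
  rule 2: no change — wuponfi
  rule 3 (vowel merger): wuponfi → wupunfi
  rule 4: no change — wupunfi
  ⇒ Nemolu wupunfi
Mineki: *wubonfi
  wubonfi (rule 1 does not apply)
  wubonfi → wubomfi   [nasal place assimilation]
  wubomfi → wuvomfi   [intervocalic lenition]
  wuvomfi (rule 4 does not apply)
  giving Mineki wuvomfi.
*wubonfi is the unique common source.

*wubonfi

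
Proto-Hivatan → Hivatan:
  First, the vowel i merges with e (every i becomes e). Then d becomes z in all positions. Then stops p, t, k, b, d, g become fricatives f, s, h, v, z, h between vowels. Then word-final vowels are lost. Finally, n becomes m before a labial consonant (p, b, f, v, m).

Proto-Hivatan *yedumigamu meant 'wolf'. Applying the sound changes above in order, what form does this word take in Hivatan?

Hivatan: *yedumigamu
  yedumigamu → yedumegamu   [vowel merger]
  yedumegamu → yezumegamu   [unconditioned shift]
  yezumegamu → yezumehamu   [intervocalic lenition]
  yezumehamu → yezumeham   [apocope]
  yezumeham (rule 5 does not apply)
  giving Hivatan yezumeham.

yezumeham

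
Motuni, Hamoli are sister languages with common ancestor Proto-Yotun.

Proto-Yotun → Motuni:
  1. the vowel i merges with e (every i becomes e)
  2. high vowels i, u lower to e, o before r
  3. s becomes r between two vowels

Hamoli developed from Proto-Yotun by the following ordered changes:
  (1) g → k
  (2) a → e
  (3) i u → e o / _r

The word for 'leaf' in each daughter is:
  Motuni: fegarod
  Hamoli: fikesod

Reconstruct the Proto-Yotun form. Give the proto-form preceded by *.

*figasod

Position 5: Motuni has r, Hamoli has s. Hamoli preserves s here (none of its changes turn any other segment into s), so the proto-segment is *s.
Position 3: Motuni has g, Hamoli has k. Motuni preserves g here (none of its changes turn any other segment into g), so the proto-segment is *g.
Continuing position by position gives *figasod; check it forward:
Motuni: start from *figasod.
  rule 1 (vowel merger): figasod → fegasod
  rule 2: no change — fegasod
  rule 3 (rhotacism): fegasod → fegarod
  ⇒ Motuni fegarod
Hamoli: *figasod
  figasod → fikasod   [unconditioned shift]
  fikasod → fikesod   [vowel merger]
  fikesod (rule 3 does not apply)
  giving Hamoli fikesod.
Only *figasod yields all of Motuni fegarod, Hamoli fikesod.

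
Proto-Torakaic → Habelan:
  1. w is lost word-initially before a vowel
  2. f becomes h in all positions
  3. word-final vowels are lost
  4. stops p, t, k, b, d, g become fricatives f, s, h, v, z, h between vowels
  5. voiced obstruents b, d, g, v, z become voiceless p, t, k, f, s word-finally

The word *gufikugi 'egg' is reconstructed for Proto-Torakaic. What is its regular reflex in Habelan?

Habelan: start from *gufikugi.
  rule 1: no change — gufikugi
  rule 2 (unconditioned shift): gufikugi → guhikugi
  rule 3 (apocope): guhikugi → guhikug
  rule 4 (intervocalic lenition): guhikug → guhihug
  rule 5 (final devoicing): guhihug → guhihuk
  ⇒ Habelan guhihuk

guhihuk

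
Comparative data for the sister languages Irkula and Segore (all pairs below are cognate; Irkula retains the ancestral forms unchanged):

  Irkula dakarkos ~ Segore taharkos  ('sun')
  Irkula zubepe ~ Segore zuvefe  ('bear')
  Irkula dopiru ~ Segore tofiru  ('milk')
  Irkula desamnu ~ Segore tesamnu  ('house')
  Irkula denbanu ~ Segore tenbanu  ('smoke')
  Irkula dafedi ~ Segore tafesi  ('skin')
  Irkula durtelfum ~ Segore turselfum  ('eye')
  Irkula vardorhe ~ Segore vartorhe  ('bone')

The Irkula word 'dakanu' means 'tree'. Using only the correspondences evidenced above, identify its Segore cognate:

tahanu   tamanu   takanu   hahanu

tahanu

dakarkos ~ taharkos, dafedi ~ tafesi — Irkula d corresponds to Segore t word-initially before a back vowel.
dakarkos ~ taharkos — Irkula k corresponds to Segore h between vowels (before a back vowel).
Applying these to Irkula 'dakanu':
  dakanu → takanu   (d→t word-initially before a back vowel)
  takanu → tahanu   (k→h between vowels (before a back vowel))
So the Segore cognate is 'tahanu'.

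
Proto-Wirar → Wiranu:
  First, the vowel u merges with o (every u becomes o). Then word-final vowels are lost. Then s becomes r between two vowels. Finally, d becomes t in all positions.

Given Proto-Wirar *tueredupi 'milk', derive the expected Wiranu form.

toeretop

Wiranu: *tueredupi
  tueredupi → toeredopi   [vowel merger]
  toeredopi → toeredop   [apocope]
  toeredop (rule 3 does not apply)
  toeredop → toeretop   [unconditioned shift]
  giving Wiranu toeretop.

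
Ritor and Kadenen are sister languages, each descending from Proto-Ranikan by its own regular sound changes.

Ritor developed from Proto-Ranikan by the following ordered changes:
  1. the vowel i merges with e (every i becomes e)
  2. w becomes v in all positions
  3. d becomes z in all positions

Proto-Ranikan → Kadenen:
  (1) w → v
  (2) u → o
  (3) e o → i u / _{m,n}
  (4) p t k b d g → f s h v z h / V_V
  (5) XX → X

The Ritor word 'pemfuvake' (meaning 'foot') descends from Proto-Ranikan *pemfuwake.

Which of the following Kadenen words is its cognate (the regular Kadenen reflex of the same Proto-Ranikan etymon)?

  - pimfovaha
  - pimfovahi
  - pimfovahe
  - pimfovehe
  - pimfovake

Kadenen: start from *pemfuwake.
  rule 1 (unconditioned shift): pemfuwake → pemfuvake
  rule 2 (vowel merger): pemfuvake → pemfovake
  rule 3 (pre-nasal raising): pemfovake → pimfovake
  rule 4 (intervocalic lenition): pimfovake → pimfovahe
  rule 5: no change — pimfovahe
  ⇒ Kadenen pimfovahe
Only 'pimfovahe' matches the regular Kadenen development of *pemfuwake.

pimfovahe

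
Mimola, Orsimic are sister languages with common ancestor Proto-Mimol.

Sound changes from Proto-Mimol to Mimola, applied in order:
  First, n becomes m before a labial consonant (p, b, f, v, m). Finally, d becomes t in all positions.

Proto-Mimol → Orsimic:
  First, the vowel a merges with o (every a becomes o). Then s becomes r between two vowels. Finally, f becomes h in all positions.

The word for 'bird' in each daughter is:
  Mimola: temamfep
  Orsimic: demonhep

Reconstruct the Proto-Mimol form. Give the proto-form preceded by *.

*demanfep

Position 6: Mimola has f, Orsimic has h. Mimola preserves f here (none of its changes turn any other segment into f), so the proto-segment is *f.
Position 1: Mimola has t, Orsimic has d. Orsimic preserves d here (none of its changes turn any other segment into d), so the proto-segment is *d.
Position 4: Mimola has a, Orsimic has o. Mimola preserves a here (none of its changes turn any other segment into a), so the proto-segment is *a.
Continuing position by position gives *demanfep; check it forward:
Mimola: start from *demanfep.
  rule 1 (nasal place assimilation): demanfep → demamfep
  rule 2 (unconditioned shift): demamfep → temamfep
  ⇒ Mimola temamfep
Orsimic: start from *demanfep.
  rule 1 (vowel merger): demanfep → demonfep
  rule 2: no change — demonfep
  rule 3 (unconditioned shift): demonfep → demonhep
  ⇒ Orsimic demonhep
Only *demanfep yields all of Mimola temamfep, Orsimic demonhep.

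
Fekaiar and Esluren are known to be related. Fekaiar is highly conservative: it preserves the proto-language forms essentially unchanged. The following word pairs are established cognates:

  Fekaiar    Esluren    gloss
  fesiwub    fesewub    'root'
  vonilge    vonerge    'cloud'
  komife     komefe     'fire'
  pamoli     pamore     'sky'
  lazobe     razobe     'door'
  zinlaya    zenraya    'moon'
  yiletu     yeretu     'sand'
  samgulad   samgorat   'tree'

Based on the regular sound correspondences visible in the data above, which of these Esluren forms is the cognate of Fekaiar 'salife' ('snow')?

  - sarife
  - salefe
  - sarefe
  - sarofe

sarefe

pamoli ~ pamore — Fekaiar l corresponds to Esluren r between vowels (before a front vowel).
komife ~ komefe — Fekaiar i corresponds to Esluren e after a consonant, before a labial obstruent.
Applying these to Fekaiar 'salife':
  salife → sarife   (l→r between vowels (before a front vowel))
  sarife → sarefe   (i→e after a consonant, before a labial obstruent)
So the Esluren cognate is 'sarefe'.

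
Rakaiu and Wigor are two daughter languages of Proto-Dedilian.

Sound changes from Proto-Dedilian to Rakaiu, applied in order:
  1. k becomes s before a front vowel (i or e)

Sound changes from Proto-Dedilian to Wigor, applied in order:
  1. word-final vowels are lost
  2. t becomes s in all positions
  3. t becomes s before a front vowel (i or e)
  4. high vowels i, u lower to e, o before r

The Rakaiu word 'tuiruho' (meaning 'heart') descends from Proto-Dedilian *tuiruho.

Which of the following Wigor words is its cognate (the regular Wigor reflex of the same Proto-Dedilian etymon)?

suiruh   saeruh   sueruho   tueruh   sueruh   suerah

Wigor: start from *tuiruho.
  rule 1 (apocope): tuiruho → tuiruh
  rule 2 (unconditioned shift): tuiruh → suiruh
  rule 3: no change — suiruh
  rule 4 (pre-rhotic lowering): suiruh → sueruh
  ⇒ Wigor sueruh
Only 'sueruh' matches the regular Wigor development of *tuiruho.

sueruh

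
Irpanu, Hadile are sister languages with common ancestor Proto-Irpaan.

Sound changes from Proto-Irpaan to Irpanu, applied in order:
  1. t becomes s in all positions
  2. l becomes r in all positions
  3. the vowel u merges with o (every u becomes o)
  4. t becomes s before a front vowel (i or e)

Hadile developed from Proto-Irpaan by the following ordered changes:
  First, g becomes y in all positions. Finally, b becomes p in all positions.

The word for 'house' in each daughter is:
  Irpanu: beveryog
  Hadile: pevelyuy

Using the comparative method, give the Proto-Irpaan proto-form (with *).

*bevelyug

Position 7: Irpanu has o, Hadile has u. Hadile preserves u here (none of its changes turn any other segment into u), so the proto-segment is *u.
Position 8: Irpanu has g, Hadile has y. Irpanu preserves g here (none of its changes turn any other segment into g), so the proto-segment is *g.
Verify the candidate proto-form against each daughter:
Irpanu: *bevelyug
  bevelyug (rule 1 does not apply)
  bevelyug → beveryug   [unconditioned shift]
  beveryug → beveryog   [vowel merger]
  beveryog (rule 4 does not apply)
  giving Irpanu beveryog.
Hadile: start from *bevelyug.
  rule 1 (unconditioned shift): bevelyug → bevelyuy
  rule 2 (unconditioned shift): bevelyuy → pevelyuy
  ⇒ Hadile pevelyuy
No other proto-form is consistent with every reflex, so the reconstruction is *bevelyug.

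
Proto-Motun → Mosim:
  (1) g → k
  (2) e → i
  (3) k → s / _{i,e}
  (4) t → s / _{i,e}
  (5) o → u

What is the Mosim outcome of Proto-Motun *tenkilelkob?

sinsililkub

Mosim: *tenkilelkob > tinkililkob > tinsililkob > sinsililkob > sinsililkub  (by vowel merger, palatalisation, palatalisation, vowel merger)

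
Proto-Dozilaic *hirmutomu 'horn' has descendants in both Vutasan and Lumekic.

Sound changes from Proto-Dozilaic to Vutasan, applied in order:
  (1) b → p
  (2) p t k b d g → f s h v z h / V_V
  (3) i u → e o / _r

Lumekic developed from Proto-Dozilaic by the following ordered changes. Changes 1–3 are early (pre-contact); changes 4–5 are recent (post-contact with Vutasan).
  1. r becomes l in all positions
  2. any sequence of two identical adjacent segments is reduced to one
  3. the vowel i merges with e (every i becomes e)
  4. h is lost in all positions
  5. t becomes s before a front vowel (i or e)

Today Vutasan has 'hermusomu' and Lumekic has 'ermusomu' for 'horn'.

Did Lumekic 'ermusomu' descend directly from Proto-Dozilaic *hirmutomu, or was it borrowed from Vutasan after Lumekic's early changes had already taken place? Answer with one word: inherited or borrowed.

If inherited, *hirmutomu would pass through all of Lumekic's changes:
Lumekic: *hirmutomu
  hirmutomu → hilmutomu   [unconditioned shift]
  hilmutomu (rule 2 does not apply)
  hilmutomu → helmutomu   [vowel merger]
  helmutomu → elmutomu   [h-loss]
  elmutomu (rule 5 does not apply)
  giving Lumekic elmutomu.
If borrowed from Vutasan 'hermusomu' after the early changes, it would undergo only the recent ones:
  rule 4 (h-loss): hermusomu → ermusomu
  rule 5 (palatalisation): no change (ermusomu)
  ⇒ as a loan: ermusomu
Lumekic 'ermusomu' matches the loan outcome 'ermusomu', not the inherited 'elmutomu' — it skipped the early Lumekic changes, so it was borrowed from Vutasan.

borrowed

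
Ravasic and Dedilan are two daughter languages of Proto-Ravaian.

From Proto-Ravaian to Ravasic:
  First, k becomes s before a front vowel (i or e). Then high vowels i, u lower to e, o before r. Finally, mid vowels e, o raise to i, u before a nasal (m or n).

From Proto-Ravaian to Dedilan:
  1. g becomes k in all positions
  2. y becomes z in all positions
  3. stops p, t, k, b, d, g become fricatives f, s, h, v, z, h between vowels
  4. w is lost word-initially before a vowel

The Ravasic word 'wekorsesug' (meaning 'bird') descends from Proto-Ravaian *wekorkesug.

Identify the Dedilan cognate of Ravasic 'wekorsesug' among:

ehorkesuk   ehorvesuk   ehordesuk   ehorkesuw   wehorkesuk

Dedilan: *wekorkesug > wekorkesuk > wehorkesuk > ehorkesuk  (by unconditioned shift, intervocalic lenition, glide loss)

ehorkesuk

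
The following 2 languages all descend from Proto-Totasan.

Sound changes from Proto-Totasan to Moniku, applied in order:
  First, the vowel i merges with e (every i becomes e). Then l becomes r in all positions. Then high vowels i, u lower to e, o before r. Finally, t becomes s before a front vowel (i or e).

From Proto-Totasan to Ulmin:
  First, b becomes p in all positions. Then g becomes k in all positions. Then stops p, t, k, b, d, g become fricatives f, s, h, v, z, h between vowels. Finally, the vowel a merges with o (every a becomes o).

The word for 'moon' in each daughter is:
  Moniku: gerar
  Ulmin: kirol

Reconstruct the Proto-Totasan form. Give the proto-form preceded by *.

*giral

Position 1: Moniku has g, Ulmin has k. Moniku preserves g here (none of its changes turn any other segment into g), so the proto-segment is *g.
Position 4: Moniku has a, Ulmin has o. Moniku preserves a here (none of its changes turn any other segment into a), so the proto-segment is *a.
This points to *giral. Verify forward in each daughter:
Moniku: *giral
  giral → geral   [vowel merger]
  geral → gerar   [unconditioned shift]
  gerar (rule 3 does not apply)
  gerar (rule 4 does not apply)
  giving Moniku gerar.
Ulmin: start from *giral.
  rule 1: no change — giral
  rule 2 (unconditioned shift): giral → kiral
  rule 3: no change — kiral
  rule 4 (vowel merger): kiral → kirol
  ⇒ Ulmin kirol
No other proto-form is consistent with every reflex, so the reconstruction is *giral.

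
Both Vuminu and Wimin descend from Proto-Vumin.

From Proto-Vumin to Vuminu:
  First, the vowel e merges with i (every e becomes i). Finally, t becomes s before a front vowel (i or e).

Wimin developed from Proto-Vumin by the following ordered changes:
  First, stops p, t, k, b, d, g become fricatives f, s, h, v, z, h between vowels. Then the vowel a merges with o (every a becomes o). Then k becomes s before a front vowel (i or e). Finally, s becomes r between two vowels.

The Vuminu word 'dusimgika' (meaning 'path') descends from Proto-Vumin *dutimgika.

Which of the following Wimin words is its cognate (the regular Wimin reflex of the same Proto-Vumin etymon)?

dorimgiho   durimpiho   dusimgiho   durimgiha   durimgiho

Wimin: *dutimgika
  dutimgika → dusimgiha   [intervocalic lenition]
  dusimgiha → dusimgiho   [vowel merger]
  dusimgiho (rule 3 does not apply)
  dusimgiho → durimgiho   [rhotacism]
  giving Wimin durimgiho.

durimgiho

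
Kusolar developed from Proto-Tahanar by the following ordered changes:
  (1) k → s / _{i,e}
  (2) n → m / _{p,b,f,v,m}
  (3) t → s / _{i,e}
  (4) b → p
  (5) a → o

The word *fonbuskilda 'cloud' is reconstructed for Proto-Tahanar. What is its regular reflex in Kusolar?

fompussildo

Kusolar: *fonbuskilda > fonbussilda > fombussilda > fompussilda > fompussildo  (by palatalisation, nasal place assimilation, unconditioned shift, vowel merger)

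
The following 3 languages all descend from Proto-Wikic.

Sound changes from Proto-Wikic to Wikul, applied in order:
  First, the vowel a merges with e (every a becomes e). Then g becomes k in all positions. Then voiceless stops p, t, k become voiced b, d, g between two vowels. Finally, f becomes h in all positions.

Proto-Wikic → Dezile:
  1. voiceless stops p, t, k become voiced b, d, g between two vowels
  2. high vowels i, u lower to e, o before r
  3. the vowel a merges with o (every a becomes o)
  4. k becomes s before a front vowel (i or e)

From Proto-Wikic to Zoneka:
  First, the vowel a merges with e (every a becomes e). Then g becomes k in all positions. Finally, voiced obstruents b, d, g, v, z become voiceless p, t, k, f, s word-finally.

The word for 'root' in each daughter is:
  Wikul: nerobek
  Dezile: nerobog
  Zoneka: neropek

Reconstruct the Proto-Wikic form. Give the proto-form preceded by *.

Position 7: Wikul has k, Dezile has g, Zoneka has k. Taking the neighbouring segments as reconstructed: Wikul k could go back to *k or *g; Dezile g can only go back to *g; Zoneka k could go back to *k or *g — the one source consistent with every daughter is *g.
Position 5: Wikul has b, Dezile has b, Zoneka has p. Taking the neighbouring segments as reconstructed: Wikul b could go back to *p or *b; Dezile b could go back to *p or *b; Zoneka p can only go back to *p — the one source consistent with every daughter is *p.
Position 6: Wikul has e, Dezile has o, Zoneka has e. Taking the neighbouring segments as reconstructed: Wikul e could go back to *a or *e; Dezile o could go back to *a or *o; Zoneka e could go back to *a or *e — the one source consistent with every daughter is *a.
This points to *neropag. Verify forward in each daughter:
Wikul: start from *neropag.
  rule 1 (vowel merger): neropag → neropeg
  rule 2 (unconditioned shift): neropeg → neropek
  rule 3 (intervocalic voicing): neropek → nerobek
  rule 4: no change — nerobek
  ⇒ Wikul nerobek
Dezile: *neropag
  neropag → nerobag   [intervocalic voicing]
  nerobag (rule 2 does not apply)
  nerobag → nerobog   [vowel merger]
  nerobog (rule 4 does not apply)
  giving Dezile nerobog.
Zoneka: *neropag > neropeg > neropek  (by vowel merger, unconditioned shift)
Only *neropag yields all of Wikul nerobek, Dezile nerobog, Zoneka neropek.

*neropag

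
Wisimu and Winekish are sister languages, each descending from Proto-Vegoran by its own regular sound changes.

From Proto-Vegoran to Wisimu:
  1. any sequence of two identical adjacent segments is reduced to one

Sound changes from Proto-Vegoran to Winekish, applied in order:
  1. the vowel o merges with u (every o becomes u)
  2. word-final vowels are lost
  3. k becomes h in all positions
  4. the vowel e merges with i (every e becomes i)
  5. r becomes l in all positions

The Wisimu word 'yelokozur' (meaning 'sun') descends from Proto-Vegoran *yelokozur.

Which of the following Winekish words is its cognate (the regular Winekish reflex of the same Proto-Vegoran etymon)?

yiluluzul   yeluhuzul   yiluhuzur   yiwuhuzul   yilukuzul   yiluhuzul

yiluhuzul

Winekish: *yelokozur > yelukuzur > yeluhuzur > yiluhuzur > yiluhuzul  (by vowel merger, unconditioned shift, vowel merger, unconditioned shift)
Among the options, 'yiluhuzul' alone shows every Winekish change applied in order.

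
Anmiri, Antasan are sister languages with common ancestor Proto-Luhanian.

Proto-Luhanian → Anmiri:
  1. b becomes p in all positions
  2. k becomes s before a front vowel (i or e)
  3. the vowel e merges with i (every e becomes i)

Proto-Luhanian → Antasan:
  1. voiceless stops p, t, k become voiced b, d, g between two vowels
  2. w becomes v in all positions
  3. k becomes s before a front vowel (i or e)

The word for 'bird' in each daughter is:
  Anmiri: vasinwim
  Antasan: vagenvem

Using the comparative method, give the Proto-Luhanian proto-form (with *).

*vakenwem

Position 4: Anmiri has i, Antasan has e. Antasan preserves e here (none of its changes turn any other segment into e), so the proto-segment is *e.
Position 3: Anmiri has s, Antasan has g. Taking the neighbouring segments as reconstructed: Anmiri s could go back to *k or *s; Antasan g could go back to *k or *g — the one source consistent with every daughter is *k.
This points to *vakenwem. Verify forward in each daughter:
Anmiri: *vakenwem
  vakenwem (rule 1 does not apply)
  vakenwem → vasenwem   [palatalisation]
  vasenwem → vasinwim   [vowel merger]
  giving Anmiri vasinwim.
Antasan: *vakenwem
  vakenwem → vagenwem   [intervocalic voicing]
  vagenwem → vagenvem   [unconditioned shift]
  vagenvem (rule 3 does not apply)
  giving Antasan vagenvem.
Only *vakenwem yields all of Anmiri vasinwim, Antasan vagenvem.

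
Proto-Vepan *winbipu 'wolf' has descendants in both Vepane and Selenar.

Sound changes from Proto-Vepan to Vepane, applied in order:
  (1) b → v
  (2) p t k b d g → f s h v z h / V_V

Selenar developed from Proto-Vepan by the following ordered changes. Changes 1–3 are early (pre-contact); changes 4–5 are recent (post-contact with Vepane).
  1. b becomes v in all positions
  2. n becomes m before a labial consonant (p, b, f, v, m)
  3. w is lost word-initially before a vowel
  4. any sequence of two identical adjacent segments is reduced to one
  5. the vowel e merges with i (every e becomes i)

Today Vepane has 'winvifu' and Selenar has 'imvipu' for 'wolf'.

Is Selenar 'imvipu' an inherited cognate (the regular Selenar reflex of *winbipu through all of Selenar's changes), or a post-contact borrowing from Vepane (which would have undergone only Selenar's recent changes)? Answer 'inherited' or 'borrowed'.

inherited

If inherited, *winbipu would pass through all of Selenar's changes:
Selenar: start from *winbipu.
  rule 1 (unconditioned shift): winbipu → winvipu
  rule 2 (nasal place assimilation): winvipu → wimvipu
  rule 3 (glide loss): wimvipu → imvipu
  rule 4: no change — imvipu
  rule 5: no change — imvipu
  ⇒ Selenar imvipu
If borrowed from Vepane 'winvifu' after the early changes, it would undergo only the recent ones:
  rule 4 (degemination): no change (winvifu)
  rule 5 (vowel merger): no change (winvifu)
  ⇒ as a loan: winvifu
Selenar 'imvipu' matches the inherited outcome exactly, so it is an inherited cognate, not a loan.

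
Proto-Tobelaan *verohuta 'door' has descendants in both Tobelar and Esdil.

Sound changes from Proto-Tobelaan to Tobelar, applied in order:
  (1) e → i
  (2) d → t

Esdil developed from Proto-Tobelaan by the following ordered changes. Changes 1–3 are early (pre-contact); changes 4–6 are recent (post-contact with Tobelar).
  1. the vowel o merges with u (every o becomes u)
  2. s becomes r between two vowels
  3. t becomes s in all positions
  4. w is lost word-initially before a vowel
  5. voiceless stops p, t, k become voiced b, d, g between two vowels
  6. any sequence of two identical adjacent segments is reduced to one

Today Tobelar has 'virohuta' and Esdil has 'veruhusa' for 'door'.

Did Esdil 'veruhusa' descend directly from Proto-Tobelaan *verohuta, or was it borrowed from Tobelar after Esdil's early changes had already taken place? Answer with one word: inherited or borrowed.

inherited

If inherited, *verohuta would pass through all of Esdil's changes:
Esdil: *verohuta
  verohuta → veruhuta   [vowel merger]
  veruhuta (rule 2 does not apply)
  veruhuta → veruhusa   [unconditioned shift]
  veruhusa (rule 4 does not apply)
  veruhusa (rule 5 does not apply)
  veruhusa (rule 6 does not apply)
  giving Esdil veruhusa.
If borrowed from Tobelar 'virohuta' after the early changes, it would undergo only the recent ones:
  rule 4 (glide loss): no change (virohuta)
  rule 5 (intervocalic voicing): virohuta → virohuda
  rule 6 (degemination): no change (virohuda)
  ⇒ as a loan: virohuda
Esdil 'veruhusa' matches the inherited outcome exactly, so it is an inherited cognate, not a loan.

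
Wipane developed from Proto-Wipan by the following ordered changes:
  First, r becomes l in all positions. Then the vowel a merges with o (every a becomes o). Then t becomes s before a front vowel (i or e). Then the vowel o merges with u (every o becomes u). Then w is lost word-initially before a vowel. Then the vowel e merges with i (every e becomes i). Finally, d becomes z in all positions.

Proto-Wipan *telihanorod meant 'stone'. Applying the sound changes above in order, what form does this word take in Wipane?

silihunuluz

Wipane: *telihanorod
  telihanorod → telihanolod   [unconditioned shift]
  telihanolod → telihonolod   [vowel merger]
  telihonolod → selihonolod   [palatalisation]
  selihonolod → selihunulud   [vowel merger]
  selihunulud (rule 5 does not apply)
  selihunulud → silihunulud   [vowel merger]
  silihunulud → silihunuluz   [unconditioned shift]
  giving Wipane silihunuluz.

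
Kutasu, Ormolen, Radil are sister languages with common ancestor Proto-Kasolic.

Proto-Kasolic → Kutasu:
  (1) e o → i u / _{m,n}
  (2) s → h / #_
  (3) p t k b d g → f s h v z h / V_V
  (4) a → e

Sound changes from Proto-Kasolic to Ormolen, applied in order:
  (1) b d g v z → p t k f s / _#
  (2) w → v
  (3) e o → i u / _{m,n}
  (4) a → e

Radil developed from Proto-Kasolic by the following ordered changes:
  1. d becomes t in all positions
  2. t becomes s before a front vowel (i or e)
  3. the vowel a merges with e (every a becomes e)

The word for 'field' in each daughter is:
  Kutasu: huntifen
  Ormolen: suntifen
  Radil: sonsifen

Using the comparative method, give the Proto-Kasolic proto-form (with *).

Position 1: Kutasu has h, Ormolen has s, Radil has s. Taking the neighbouring segments as reconstructed: Kutasu h could go back to *s or *h; Ormolen s can only go back to *s; Radil s can only go back to *s — the one source consistent with every daughter is *s.
Position 2: Kutasu has u, Ormolen has u, Radil has o. Radil preserves o here (none of its changes turn any other segment into o), so the proto-segment is *o.
Verify the candidate proto-form against each daughter:
Kutasu: *sontifan > suntifan > huntifan > huntifen  (by pre-nasal raising, debuccalisation, vowel merger)
Ormolen: start from *sontifan.
  rule 1: no change — sontifan
  rule 2: no change — sontifan
  rule 3 (pre-nasal raising): sontifan → suntifan
  rule 4 (vowel merger): suntifan → suntifen
  ⇒ Ormolen suntifen
Radil: start from *sontifan.
  rule 1: no change — sontifan
  rule 2 (palatalisation): sontifan → sonsifan
  rule 3 (vowel merger): sonsifan → sonsifen
  ⇒ Radil sonsifen
Only *sontifan yields all of Kutasu huntifen, Ormolen suntifen, Radil sonsifen.

*sontifan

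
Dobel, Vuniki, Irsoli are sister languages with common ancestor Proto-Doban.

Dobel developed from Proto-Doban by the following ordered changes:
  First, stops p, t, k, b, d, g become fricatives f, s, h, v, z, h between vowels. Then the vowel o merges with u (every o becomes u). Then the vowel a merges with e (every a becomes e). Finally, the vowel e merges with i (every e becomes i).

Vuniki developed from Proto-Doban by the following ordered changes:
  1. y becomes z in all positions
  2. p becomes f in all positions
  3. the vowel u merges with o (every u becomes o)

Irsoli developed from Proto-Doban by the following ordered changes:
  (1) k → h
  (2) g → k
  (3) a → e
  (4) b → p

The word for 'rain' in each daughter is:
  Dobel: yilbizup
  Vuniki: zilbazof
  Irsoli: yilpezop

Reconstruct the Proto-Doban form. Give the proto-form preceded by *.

Position 8: Dobel has p, Vuniki has f, Irsoli has p. Dobel preserves p here (none of its changes turn any other segment into p), so the proto-segment is *p.
Position 1: Dobel has y, Vuniki has z, Irsoli has y. Dobel preserves y here (none of its changes turn any other segment into y), so the proto-segment is *y.
Position 4: Dobel has b, Vuniki has b, Irsoli has p. Dobel preserves b here (none of its changes turn any other segment into b), so the proto-segment is *b.
This points to *yilbazop. Verify forward in each daughter:
Dobel: *yilbazop
  yilbazop (rule 1 does not apply)
  yilbazop → yilbazup   [vowel merger]
  yilbazup → yilbezup   [vowel merger]
  yilbezup → yilbizup   [vowel merger]
  giving Dobel yilbizup.
Vuniki: start from *yilbazop.
  rule 1 (unconditioned shift): yilbazop → zilbazop
  rule 2 (unconditioned shift): zilbazop → zilbazof
  rule 3: no change — zilbazof
  ⇒ Vuniki zilbazof
Irsoli: *yilbazop
  yilbazop (rule 1 does not apply)
  yilbazop (rule 2 does not apply)
  yilbazop → yilbezop   [vowel merger]
  yilbezop → yilpezop   [unconditioned shift]
  giving Irsoli yilpezop.
Only *yilbazop yields all of Dobel yilbizup, Vuniki zilbazof, Irsoli yilpezop.

*yilbazop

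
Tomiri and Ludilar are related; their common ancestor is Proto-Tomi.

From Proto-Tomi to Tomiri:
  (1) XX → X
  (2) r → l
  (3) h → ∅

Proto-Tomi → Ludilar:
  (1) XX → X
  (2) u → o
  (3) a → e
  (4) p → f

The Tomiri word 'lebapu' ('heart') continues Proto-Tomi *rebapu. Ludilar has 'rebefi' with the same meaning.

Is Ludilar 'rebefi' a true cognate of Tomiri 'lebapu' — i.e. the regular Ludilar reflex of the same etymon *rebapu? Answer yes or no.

Derive the expected Ludilar reflex of *rebapu:
Ludilar: *rebapu
  rebapu (rule 1 does not apply)
  rebapu → rebapo   [vowel merger]
  rebapo → rebepo   [vowel merger]
  rebepo → rebefo   [unconditioned shift]
  giving Ludilar rebefo.
The regular Ludilar reflex would be 'rebefo', but the attested form is 'rebefi'. The correspondence is irregular, so they are not cognates (the Ludilar form has a different source).

no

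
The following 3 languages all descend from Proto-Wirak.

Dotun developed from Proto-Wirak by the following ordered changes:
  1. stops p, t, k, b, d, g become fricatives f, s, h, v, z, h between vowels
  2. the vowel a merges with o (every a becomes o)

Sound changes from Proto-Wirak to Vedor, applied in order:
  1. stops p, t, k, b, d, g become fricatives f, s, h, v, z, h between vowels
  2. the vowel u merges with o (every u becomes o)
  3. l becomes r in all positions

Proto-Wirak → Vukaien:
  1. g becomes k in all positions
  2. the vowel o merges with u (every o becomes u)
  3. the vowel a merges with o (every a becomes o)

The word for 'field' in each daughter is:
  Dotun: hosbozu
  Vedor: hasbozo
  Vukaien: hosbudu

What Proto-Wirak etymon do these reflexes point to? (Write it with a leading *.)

Position 5: Dotun has o, Vedor has o, Vukaien has u. Taking the neighbouring segments as reconstructed: Dotun o could go back to *a or *o; Vedor o could go back to *o or *u; Vukaien u could go back to *o or *u — the one source consistent with every daughter is *o.
Position 7: Dotun has u, Vedor has o, Vukaien has u. Dotun preserves u here (none of its changes turn any other segment into u), so the proto-segment is *u.
Continuing position by position gives *hasbodu; check it forward:
Dotun: *hasbodu
  hasbodu → hasbozu   [intervocalic lenition]
  hasbozu → hosbozu   [vowel merger]
  giving Dotun hosbozu.
Vedor: start from *hasbodu.
  rule 1 (intervocalic lenition): hasbodu → hasbozu
  rule 2 (vowel merger): hasbozu → hasbozo
  rule 3: no change — hasbozo
  ⇒ Vedor hasbozo
Vukaien: *hasbodu
  hasbodu (rule 1 does not apply)
  hasbodu → hasbudu   [vowel merger]
  hasbudu → hosbudu   [vowel merger]
  giving Vukaien hosbudu.
Only *hasbodu yields all of Dotun hosbozu, Vedor hasbozo, Vukaien hosbudu.

*hasbodu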